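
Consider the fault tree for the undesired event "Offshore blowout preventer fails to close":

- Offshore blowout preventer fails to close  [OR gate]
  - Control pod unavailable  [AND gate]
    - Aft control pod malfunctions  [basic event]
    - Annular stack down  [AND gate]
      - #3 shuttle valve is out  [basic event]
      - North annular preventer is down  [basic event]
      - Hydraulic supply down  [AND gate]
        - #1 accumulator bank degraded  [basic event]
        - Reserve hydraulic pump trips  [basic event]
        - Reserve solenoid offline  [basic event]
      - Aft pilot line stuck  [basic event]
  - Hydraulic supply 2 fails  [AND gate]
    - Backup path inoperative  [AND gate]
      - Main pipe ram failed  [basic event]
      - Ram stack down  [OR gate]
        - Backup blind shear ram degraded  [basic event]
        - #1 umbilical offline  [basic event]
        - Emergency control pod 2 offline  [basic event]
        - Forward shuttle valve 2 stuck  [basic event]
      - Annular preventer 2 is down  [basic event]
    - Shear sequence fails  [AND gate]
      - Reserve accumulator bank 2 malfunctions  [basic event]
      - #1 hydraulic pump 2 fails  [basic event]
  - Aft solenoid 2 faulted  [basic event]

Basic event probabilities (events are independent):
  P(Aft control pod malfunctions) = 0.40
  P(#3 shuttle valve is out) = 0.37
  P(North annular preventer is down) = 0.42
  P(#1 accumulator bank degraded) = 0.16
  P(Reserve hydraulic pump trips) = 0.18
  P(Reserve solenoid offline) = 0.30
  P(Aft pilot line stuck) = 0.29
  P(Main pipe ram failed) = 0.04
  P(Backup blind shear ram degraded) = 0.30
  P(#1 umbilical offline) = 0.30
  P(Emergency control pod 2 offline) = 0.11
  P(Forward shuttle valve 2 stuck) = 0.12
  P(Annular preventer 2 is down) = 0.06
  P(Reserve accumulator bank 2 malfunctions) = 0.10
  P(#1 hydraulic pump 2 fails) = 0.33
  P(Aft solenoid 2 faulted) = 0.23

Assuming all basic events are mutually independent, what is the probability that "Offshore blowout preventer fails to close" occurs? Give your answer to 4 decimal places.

0.2302

P(Hydraulic supply down) [AND] = 0.16 × 0.18 × 0.30 = 0.008640
P(Annular stack down) [AND] = 0.37 × 0.42 × 0.008640 × 0.29 = 0.000389
P(Control pod unavailable) [AND] = 0.40 × 0.000389 = 0.000156
P(Ram stack down) [OR] = 1 − (1−0.30) × (1−0.30) × (1−0.11) × (1−0.12) = 0.616232
P(Backup path inoperative) [AND] = 0.04 × 0.616232 × 0.06 = 0.001479
P(Shear sequence fails) [AND] = 0.10 × 0.33 = 0.033000
P(Hydraulic supply 2 fails) [AND] = 0.001479 × 0.033000 = 0.000049
P(Offshore blowout preventer fails to close) [OR] = 1 − (1−0.000156) × (1−0.000049) × (1−0.23) = 0.230158
Rounded to 4 decimal places: P(Offshore blowout preventer fails to close) ≈ 0.2302.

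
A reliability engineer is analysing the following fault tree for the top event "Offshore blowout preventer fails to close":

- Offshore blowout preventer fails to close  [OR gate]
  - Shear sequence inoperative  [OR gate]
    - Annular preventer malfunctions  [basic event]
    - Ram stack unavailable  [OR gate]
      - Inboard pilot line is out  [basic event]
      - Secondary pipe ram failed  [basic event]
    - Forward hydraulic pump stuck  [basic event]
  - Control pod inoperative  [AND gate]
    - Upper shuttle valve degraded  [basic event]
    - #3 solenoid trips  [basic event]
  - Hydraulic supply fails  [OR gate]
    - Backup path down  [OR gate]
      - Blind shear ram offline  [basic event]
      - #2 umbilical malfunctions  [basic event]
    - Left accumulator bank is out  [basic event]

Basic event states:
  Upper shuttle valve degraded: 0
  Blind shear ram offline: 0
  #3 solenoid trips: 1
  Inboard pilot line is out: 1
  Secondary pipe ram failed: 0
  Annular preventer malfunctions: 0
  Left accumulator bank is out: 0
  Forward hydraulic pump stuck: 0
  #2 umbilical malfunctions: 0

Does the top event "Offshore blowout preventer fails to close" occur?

Ram stack unavailable [OR]: Inboard pilot line is out=occurs, Secondary pipe ram failed=not → at least one input occurs → occurs.
Shear sequence inoperative [OR]: Annular preventer malfunctions=not, Ram stack unavailable=occurs, Forward hydraulic pump stuck=not → at least one input occurs → occurs.
Control pod inoperative [AND]: Upper shuttle valve degraded=not, #3 solenoid trips=occurs → not all inputs occur → does not occur.
Backup path down [OR]: Blind shear ram offline=not, #2 umbilical malfunctions=not → no input occurs → does not occur.
Hydraulic supply fails [OR]: Backup path down=not, Left accumulator bank is out=not → no input occurs → does not occur.
Offshore blowout preventer fails to close [OR]: Shear sequence inoperative=occurs, Control pod inoperative=not, Hydraulic supply fails=not → at least one input occurs → occurs.

Yes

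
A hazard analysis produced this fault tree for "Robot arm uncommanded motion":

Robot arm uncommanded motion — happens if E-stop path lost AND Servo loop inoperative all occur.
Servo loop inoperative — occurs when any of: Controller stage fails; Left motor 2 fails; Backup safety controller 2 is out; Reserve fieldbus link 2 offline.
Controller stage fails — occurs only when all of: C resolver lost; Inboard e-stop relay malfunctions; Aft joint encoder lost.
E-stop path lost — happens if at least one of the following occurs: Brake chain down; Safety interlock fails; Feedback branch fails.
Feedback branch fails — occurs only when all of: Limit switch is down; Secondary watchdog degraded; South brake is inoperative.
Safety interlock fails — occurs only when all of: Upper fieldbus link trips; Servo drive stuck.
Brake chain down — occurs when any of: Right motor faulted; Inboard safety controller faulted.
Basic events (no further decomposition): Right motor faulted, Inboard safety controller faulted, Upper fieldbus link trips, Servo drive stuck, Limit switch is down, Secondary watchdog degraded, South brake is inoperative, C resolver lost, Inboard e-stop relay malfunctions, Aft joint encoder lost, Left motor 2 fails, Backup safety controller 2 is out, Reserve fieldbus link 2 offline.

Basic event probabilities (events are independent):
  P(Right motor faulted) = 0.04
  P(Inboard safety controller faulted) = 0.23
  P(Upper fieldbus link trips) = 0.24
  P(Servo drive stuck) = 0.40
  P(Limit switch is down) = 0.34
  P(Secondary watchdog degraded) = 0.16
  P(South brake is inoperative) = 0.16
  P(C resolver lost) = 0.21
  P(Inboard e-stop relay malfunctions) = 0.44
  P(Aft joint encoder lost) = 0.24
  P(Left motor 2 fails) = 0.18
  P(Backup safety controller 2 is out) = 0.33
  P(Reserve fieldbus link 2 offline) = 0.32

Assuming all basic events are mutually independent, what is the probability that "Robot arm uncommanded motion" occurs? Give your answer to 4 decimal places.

0.2143

P(Brake chain down) [OR] = 1 − (1−0.04) × (1−0.23) = 0.260800
P(Safety interlock fails) [AND] = 0.24 × 0.40 = 0.096000
P(Feedback branch fails) [AND] = 0.34 × 0.16 × 0.16 = 0.008704
P(E-stop path lost) [OR] = 1 − (1−0.260800) × (1−0.096000) × (1−0.008704) = 0.337580
P(Controller stage fails) [AND] = 0.21 × 0.44 × 0.24 = 0.022176
P(Servo loop inoperative) [OR] = 1 − (1−0.022176) × (1−0.18) × (1−0.33) × (1−0.32) = 0.634693
P(Robot arm uncommanded motion) [AND] = 0.337580 × 0.634693 = 0.214260
Rounded to 4 decimal places: P(Robot arm uncommanded motion) ≈ 0.2143.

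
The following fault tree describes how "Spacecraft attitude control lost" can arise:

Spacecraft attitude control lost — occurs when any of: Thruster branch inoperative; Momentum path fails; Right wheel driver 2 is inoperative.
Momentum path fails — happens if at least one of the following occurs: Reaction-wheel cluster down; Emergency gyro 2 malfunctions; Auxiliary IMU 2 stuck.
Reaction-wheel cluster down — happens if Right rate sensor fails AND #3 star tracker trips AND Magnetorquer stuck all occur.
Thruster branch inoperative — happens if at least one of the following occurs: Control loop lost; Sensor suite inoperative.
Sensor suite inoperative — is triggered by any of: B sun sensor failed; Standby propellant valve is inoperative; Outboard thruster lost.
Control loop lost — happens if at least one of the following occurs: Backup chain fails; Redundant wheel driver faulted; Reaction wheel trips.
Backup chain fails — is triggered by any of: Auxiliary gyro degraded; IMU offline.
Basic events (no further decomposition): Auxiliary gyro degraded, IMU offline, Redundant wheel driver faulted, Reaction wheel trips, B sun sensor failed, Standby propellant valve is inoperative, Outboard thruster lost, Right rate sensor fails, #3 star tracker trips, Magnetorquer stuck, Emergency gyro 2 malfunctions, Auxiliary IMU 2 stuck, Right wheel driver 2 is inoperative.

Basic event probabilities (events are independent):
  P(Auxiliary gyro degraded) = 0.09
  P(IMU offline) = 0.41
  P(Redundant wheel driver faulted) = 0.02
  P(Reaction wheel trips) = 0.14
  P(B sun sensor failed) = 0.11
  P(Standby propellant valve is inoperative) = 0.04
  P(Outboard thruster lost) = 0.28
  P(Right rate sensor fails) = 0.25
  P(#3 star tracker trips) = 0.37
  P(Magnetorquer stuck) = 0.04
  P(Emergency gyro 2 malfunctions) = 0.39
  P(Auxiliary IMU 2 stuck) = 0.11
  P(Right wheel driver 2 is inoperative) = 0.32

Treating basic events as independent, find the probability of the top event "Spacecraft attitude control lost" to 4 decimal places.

P(Backup chain fails) [OR] = 1 − (1−0.09) × (1−0.41) = 0.463100
P(Control loop lost) [OR] = 1 − (1−0.463100) × (1−0.02) × (1−0.14) = 0.547501
P(Sensor suite inoperative) [OR] = 1 − (1−0.11) × (1−0.04) × (1−0.28) = 0.384832
P(Thruster branch inoperative) [OR] = 1 − (1−0.547501) × (1−0.384832) = 0.721637
P(Reaction-wheel cluster down) [AND] = 0.25 × 0.37 × 0.04 = 0.003700
P(Momentum path fails) [OR] = 1 − (1−0.003700) × (1−0.39) × (1−0.11) = 0.459109
P(Spacecraft attitude control lost) [OR] = 1 − (1−0.721637) × (1−0.459109) × (1−0.32) = 0.897616
Rounded to 4 decimal places: P(Spacecraft attitude control lost) ≈ 0.8976.

0.8976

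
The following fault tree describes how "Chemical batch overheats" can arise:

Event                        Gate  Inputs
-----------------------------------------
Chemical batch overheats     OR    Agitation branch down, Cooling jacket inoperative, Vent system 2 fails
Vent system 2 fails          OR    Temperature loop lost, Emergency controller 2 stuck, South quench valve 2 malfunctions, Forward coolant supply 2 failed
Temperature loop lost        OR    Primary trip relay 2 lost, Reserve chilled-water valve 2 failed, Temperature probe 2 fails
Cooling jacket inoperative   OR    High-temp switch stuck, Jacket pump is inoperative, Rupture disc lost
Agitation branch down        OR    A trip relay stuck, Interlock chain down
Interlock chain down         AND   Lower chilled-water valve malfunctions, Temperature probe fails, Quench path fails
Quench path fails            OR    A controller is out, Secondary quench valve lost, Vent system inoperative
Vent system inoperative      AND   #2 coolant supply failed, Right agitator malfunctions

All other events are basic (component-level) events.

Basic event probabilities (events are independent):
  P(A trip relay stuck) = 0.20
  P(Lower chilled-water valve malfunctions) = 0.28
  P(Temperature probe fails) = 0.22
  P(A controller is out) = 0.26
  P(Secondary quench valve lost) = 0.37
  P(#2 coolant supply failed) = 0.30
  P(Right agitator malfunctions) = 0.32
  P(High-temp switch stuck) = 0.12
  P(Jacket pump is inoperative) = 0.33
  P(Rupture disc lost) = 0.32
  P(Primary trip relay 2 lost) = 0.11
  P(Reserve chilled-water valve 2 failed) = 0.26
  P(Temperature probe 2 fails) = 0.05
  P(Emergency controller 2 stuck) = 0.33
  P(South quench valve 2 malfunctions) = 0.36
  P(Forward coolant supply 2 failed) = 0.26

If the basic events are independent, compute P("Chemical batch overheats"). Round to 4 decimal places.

P(Vent system inoperative) [AND] = 0.30 × 0.32 = 0.096000
P(Quench path fails) [OR] = 1 − (1−0.26) × (1−0.37) × (1−0.096000) = 0.578555
P(Interlock chain down) [AND] = 0.28 × 0.22 × 0.578555 = 0.035639
P(Agitation branch down) [OR] = 1 − (1−0.20) × (1−0.035639) = 0.228511
P(Cooling jacket inoperative) [OR] = 1 − (1−0.12) × (1−0.33) × (1−0.32) = 0.599072
P(Temperature loop lost) [OR] = 1 − (1−0.11) × (1−0.26) × (1−0.05) = 0.374330
P(Vent system 2 fails) [OR] = 1 − (1−0.374330) × (1−0.33) × (1−0.36) × (1−0.26) = 0.801467
P(Chemical batch overheats) [OR] = 1 − (1−0.228511) × (1−0.599072) × (1−0.801467) = 0.938591
Rounded to 4 decimal places: P(Chemical batch overheats) ≈ 0.9386.

0.9386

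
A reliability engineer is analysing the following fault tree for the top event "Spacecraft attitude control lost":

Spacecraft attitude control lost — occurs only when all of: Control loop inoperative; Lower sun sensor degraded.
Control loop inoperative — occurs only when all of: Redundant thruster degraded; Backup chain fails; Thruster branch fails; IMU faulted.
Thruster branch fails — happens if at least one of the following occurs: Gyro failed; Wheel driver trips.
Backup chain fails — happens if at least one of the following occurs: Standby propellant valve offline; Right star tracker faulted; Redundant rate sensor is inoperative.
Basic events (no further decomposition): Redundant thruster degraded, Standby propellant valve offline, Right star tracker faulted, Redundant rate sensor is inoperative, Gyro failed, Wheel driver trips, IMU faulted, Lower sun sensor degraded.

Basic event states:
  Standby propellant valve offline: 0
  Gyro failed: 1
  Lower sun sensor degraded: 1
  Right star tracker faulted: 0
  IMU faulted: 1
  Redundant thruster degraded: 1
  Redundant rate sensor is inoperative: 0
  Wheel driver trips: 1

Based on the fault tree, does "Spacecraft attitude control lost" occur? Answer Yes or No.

Backup chain fails [OR]: Standby propellant valve offline=not, Right star tracker faulted=not, Redundant rate sensor is inoperative=not → no input occurs → does not occur.
Thruster branch fails [OR]: Gyro failed=occurs, Wheel driver trips=occurs → at least one input occurs → occurs.
Control loop inoperative [AND]: Redundant thruster degraded=occurs, Backup chain fails=not, Thruster branch fails=occurs, IMU faulted=occurs → not all inputs occur → does not occur.
Spacecraft attitude control lost [AND]: Control loop inoperative=not, Lower sun sensor degraded=occurs → not all inputs occur → does not occur.

No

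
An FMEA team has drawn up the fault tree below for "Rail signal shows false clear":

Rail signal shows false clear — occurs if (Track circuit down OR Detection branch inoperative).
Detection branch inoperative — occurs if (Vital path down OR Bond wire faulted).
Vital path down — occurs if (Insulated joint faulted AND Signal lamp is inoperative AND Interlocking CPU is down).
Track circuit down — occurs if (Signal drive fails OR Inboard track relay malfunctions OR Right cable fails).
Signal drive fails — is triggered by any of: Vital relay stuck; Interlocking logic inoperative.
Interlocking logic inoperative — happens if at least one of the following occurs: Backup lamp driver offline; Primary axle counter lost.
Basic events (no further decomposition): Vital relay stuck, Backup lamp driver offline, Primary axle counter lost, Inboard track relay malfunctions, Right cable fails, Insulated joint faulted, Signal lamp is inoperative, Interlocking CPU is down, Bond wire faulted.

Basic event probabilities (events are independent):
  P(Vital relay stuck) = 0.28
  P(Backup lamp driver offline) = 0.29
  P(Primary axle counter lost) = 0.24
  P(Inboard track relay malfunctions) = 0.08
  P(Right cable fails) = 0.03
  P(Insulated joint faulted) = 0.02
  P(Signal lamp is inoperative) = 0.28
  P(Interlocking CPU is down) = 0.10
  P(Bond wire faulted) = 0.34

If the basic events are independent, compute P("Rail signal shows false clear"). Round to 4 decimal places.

0.7713

P(Interlocking logic inoperative) [OR] = 1 − (1−0.29) × (1−0.24) = 0.460400
P(Signal drive fails) [OR] = 1 − (1−0.28) × (1−0.460400) = 0.611488
P(Track circuit down) [OR] = 1 − (1−0.611488) × (1−0.08) × (1−0.03) = 0.653292
P(Vital path down) [AND] = 0.02 × 0.28 × 0.10 = 0.000560
P(Detection branch inoperative) [OR] = 1 − (1−0.000560) × (1−0.34) = 0.340370
P(Rail signal shows false clear) [OR] = 1 − (1−0.653292) × (1−0.340370) = 0.771301
Rounded to 4 decimal places: P(Rail signal shows false clear) ≈ 0.7713.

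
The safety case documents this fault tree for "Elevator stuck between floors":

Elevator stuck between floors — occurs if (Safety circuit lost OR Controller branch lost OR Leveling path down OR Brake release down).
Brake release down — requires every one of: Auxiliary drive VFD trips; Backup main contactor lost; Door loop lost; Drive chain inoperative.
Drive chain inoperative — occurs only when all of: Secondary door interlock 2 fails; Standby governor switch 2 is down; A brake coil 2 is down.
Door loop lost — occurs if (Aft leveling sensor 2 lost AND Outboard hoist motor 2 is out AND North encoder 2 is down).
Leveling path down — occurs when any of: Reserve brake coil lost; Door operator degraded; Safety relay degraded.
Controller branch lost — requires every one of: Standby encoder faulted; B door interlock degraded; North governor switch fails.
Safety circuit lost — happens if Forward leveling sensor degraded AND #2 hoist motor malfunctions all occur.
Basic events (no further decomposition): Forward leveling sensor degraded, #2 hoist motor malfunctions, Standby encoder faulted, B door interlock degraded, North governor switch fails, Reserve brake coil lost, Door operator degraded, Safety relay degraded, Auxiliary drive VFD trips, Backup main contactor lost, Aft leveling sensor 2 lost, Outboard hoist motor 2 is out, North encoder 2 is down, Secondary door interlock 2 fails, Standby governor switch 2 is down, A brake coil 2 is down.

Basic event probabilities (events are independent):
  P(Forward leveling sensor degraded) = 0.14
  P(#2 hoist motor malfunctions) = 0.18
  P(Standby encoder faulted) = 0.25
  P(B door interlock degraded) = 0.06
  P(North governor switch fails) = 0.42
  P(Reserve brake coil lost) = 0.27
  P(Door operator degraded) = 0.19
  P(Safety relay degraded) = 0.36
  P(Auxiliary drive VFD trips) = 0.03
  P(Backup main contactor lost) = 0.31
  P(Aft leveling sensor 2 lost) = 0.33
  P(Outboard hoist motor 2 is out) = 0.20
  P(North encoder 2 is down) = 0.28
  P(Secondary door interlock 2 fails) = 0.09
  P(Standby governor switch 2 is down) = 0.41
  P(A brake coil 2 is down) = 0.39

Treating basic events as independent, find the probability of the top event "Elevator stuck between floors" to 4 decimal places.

0.6334

P(Safety circuit lost) [AND] = 0.14 × 0.18 = 0.025200
P(Controller branch lost) [AND] = 0.25 × 0.06 × 0.42 = 0.006300
P(Leveling path down) [OR] = 1 − (1−0.27) × (1−0.19) × (1−0.36) = 0.621568
P(Door loop lost) [AND] = 0.33 × 0.20 × 0.28 = 0.018480
P(Drive chain inoperative) [AND] = 0.09 × 0.41 × 0.39 = 0.014391
P(Brake release down) [AND] = 0.03 × 0.31 × 0.018480 × 0.014391 = 0.000002
P(Elevator stuck between floors) [OR] = 1 − (1−0.025200) × (1−0.006300) × (1−0.621568) × (1−0.000002) = 0.633429
Rounded to 4 decimal places: P(Elevator stuck between floors) ≈ 0.6334.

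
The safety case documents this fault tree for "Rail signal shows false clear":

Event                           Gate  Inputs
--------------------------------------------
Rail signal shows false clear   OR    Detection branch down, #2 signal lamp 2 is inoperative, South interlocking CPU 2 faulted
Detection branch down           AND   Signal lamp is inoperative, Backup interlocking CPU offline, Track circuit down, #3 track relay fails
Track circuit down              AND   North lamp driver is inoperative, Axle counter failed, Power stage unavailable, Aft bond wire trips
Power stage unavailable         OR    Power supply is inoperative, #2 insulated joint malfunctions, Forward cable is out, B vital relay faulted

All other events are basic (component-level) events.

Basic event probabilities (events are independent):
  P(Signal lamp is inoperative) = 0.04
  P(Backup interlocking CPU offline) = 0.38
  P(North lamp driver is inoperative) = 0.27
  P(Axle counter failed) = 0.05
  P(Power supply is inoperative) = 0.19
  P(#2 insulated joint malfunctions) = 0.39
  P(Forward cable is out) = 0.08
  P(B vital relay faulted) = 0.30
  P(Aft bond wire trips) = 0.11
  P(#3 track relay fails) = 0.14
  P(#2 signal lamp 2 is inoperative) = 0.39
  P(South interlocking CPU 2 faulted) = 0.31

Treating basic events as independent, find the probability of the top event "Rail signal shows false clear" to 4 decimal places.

0.5791

P(Power stage unavailable) [OR] = 1 − (1−0.19) × (1−0.39) × (1−0.08) × (1−0.30) = 0.681800
P(Track circuit down) [AND] = 0.27 × 0.05 × 0.681800 × 0.11 = 0.001012
P(Detection branch down) [AND] = 0.04 × 0.38 × 0.001012 × 0.14 = 0.000002
P(Rail signal shows false clear) [OR] = 1 − (1−0.000002) × (1−0.39) × (1−0.31) = 0.579101
Rounded to 4 decimal places: P(Rail signal shows false clear) ≈ 0.5791.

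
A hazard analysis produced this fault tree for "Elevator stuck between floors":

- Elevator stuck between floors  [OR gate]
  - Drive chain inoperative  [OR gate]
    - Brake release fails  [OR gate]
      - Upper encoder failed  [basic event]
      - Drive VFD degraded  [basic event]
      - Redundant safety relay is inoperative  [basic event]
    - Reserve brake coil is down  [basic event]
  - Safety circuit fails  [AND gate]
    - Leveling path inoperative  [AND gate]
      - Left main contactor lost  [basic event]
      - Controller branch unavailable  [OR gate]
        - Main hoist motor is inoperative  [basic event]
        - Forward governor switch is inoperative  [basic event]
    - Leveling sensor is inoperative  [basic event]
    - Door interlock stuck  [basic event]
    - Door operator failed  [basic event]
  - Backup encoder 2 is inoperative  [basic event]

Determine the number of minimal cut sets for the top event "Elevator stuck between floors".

7

Brake release fails [OR]: union of children's cut sets → 3 cut set(s).
Drive chain inoperative [OR]: union of children's cut sets → 4 cut set(s).
Controller branch unavailable [OR]: union of children's cut sets → 2 cut set(s).
Leveling path inoperative [AND]: one cut set from each child combined → 1 × 2 = 2 cut set(s).
Safety circuit fails [AND]: one cut set from each child combined → 2 × 1 × 1 × 1 = 2 cut set(s).
Elevator stuck between floors [OR]: union of children's cut sets → 7 cut set(s).
Minimal cut sets: {Upper encoder failed}; {Drive VFD degraded}; {Redundant safety relay is inoperative}; {Reserve brake coil is down}; {Door interlock stuck, Door operator failed, Left main contactor lost, Leveling sensor is inoperative, Main hoist motor is inoperative}; {Door interlock stuck, Door operator failed, Forward governor switch is inoperative, Left main contactor lost, Leveling sensor is inoperative}; {Backup encoder 2 is inoperative}.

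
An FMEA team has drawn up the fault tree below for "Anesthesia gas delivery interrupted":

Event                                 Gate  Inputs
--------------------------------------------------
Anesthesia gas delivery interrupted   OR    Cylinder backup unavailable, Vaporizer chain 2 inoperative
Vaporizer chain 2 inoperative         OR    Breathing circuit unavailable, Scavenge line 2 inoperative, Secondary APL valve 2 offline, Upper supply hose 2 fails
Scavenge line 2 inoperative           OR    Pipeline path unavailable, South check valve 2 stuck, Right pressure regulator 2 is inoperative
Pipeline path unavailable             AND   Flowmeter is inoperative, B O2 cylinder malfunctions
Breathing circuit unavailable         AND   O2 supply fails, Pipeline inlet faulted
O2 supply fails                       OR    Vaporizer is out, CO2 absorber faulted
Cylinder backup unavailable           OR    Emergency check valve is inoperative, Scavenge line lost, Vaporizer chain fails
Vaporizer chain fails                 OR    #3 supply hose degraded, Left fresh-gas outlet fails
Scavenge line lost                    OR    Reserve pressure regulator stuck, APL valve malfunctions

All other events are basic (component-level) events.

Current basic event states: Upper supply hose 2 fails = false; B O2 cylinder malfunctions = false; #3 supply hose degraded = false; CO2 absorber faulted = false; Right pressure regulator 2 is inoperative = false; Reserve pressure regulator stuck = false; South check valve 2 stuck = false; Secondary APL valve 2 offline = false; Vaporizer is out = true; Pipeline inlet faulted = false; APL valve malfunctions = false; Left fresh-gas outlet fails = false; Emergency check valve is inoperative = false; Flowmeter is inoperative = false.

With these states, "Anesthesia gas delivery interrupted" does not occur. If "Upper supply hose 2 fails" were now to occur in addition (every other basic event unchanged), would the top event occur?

Counterfactual: set "Upper supply hose 2 fails" to occurred.
Scavenge line lost [OR]: Reserve pressure regulator stuck=not, APL valve malfunctions=not → no input occurs → does not occur.
Vaporizer chain fails [OR]: #3 supply hose degraded=not, Left fresh-gas outlet fails=not → no input occurs → does not occur.
Cylinder backup unavailable [OR]: Emergency check valve is inoperative=not, Scavenge line lost=not, Vaporizer chain fails=not → no input occurs → does not occur.
O2 supply fails [OR]: Vaporizer is out=occurs, CO2 absorber faulted=not → at least one input occurs → occurs.
Breathing circuit unavailable [AND]: O2 supply fails=occurs, Pipeline inlet faulted=not → not all inputs occur → does not occur.
Pipeline path unavailable [AND]: Flowmeter is inoperative=not, B O2 cylinder malfunctions=not → not all inputs occur → does not occur.
Scavenge line 2 inoperative [OR]: Pipeline path unavailable=not, South check valve 2 stuck=not, Right pressure regulator 2 is inoperative=not → no input occurs → does not occur.
Vaporizer chain 2 inoperative [OR]: Breathing circuit unavailable=not, Scavenge line 2 inoperative=not, Secondary APL valve 2 offline=not, Upper supply hose 2 fails=occurs → at least one input occurs → occurs.
Anesthesia gas delivery interrupted [OR]: Cylinder backup unavailable=not, Vaporizer chain 2 inoperative=occurs → at least one input occurs → occurs.

Yes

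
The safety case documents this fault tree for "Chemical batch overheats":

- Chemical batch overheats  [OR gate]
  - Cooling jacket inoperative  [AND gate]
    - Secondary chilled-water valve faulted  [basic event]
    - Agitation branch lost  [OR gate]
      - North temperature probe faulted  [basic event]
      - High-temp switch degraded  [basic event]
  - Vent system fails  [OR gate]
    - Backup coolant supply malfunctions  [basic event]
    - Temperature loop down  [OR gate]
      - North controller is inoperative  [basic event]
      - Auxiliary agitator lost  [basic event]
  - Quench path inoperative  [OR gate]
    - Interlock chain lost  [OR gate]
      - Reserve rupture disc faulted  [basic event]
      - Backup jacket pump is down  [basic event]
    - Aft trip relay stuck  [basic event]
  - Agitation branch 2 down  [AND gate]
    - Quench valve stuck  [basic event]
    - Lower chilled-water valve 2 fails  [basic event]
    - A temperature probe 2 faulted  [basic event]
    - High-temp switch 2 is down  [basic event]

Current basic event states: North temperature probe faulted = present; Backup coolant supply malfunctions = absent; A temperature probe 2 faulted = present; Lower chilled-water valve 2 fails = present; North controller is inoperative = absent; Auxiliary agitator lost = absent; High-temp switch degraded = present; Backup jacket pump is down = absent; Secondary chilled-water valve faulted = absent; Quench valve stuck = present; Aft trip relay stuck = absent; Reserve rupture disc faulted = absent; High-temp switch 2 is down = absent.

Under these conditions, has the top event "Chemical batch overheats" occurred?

Agitation branch lost [OR]: North temperature probe faulted=occurs, High-temp switch degraded=occurs → at least one input occurs → occurs.
Cooling jacket inoperative [AND]: Secondary chilled-water valve faulted=not, Agitation branch lost=occurs → not all inputs occur → does not occur.
Temperature loop down [OR]: North controller is inoperative=not, Auxiliary agitator lost=not → no input occurs → does not occur.
Vent system fails [OR]: Backup coolant supply malfunctions=not, Temperature loop down=not → no input occurs → does not occur.
Interlock chain lost [OR]: Reserve rupture disc faulted=not, Backup jacket pump is down=not → no input occurs → does not occur.
Quench path inoperative [OR]: Interlock chain lost=not, Aft trip relay stuck=not → no input occurs → does not occur.
Agitation branch 2 down [AND]: Quench valve stuck=occurs, Lower chilled-water valve 2 fails=occurs, A temperature probe 2 faulted=occurs, High-temp switch 2 is down=not → not all inputs occur → does not occur.
Chemical batch overheats [OR]: Cooling jacket inoperative=not, Vent system fails=not, Quench path inoperative=not, Agitation branch 2 down=not → no input occurs → does not occur.

No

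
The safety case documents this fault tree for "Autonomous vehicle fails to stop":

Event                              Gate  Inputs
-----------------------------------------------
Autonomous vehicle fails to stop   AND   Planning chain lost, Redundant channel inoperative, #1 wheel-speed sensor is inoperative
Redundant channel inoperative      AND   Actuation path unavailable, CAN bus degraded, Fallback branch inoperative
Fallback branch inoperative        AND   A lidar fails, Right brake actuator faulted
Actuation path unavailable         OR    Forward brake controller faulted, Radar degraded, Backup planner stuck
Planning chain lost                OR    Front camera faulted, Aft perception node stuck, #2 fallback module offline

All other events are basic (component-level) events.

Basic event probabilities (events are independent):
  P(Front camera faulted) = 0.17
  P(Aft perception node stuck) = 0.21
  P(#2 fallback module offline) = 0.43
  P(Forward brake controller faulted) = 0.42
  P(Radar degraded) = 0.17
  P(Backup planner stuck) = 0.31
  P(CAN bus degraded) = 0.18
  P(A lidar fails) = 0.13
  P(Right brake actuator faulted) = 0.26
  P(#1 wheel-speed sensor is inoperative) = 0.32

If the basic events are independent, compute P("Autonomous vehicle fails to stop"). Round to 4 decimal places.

P(Planning chain lost) [OR] = 1 − (1−0.17) × (1−0.21) × (1−0.43) = 0.626251
P(Actuation path unavailable) [OR] = 1 − (1−0.42) × (1−0.17) × (1−0.31) = 0.667834
P(Fallback branch inoperative) [AND] = 0.13 × 0.26 = 0.033800
P(Redundant channel inoperative) [AND] = 0.667834 × 0.18 × 0.033800 = 0.004063
P(Autonomous vehicle fails to stop) [AND] = 0.626251 × 0.004063 × 0.32 = 0.000814
Rounded to 4 decimal places: P(Autonomous vehicle fails to stop) ≈ 0.0008.

0.0008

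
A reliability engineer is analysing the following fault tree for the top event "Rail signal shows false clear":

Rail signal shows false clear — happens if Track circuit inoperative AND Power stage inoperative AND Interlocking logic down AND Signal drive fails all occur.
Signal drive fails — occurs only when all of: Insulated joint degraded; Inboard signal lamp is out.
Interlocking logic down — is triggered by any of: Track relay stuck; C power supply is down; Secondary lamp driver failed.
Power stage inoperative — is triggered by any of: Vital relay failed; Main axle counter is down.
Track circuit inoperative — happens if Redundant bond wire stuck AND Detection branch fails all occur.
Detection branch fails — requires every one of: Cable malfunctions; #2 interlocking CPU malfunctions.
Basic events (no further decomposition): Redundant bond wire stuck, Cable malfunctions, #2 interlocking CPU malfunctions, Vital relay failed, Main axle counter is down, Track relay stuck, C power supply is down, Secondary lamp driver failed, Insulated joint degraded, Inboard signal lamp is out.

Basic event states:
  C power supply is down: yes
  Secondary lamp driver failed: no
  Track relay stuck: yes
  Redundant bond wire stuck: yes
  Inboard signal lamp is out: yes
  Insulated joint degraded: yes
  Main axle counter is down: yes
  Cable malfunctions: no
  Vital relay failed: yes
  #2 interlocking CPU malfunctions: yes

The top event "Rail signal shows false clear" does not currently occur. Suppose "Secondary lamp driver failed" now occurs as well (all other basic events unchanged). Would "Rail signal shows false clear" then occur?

No

Counterfactual: set "Secondary lamp driver failed" to occurred.
Detection branch fails [AND]: Cable malfunctions=not, #2 interlocking CPU malfunctions=occurs → not all inputs occur → does not occur.
Track circuit inoperative [AND]: Redundant bond wire stuck=occurs, Detection branch fails=not → not all inputs occur → does not occur.
Power stage inoperative [OR]: Vital relay failed=occurs, Main axle counter is down=occurs → at least one input occurs → occurs.
Interlocking logic down [OR]: Track relay stuck=occurs, C power supply is down=occurs, Secondary lamp driver failed=occurs → at least one input occurs → occurs.
Signal drive fails [AND]: Insulated joint degraded=occurs, Inboard signal lamp is out=occurs → all inputs occur → occurs.
Rail signal shows false clear [AND]: Track circuit inoperative=not, Power stage inoperative=occurs, Interlocking logic down=occurs, Signal drive fails=occurs → not all inputs occur → does not occur.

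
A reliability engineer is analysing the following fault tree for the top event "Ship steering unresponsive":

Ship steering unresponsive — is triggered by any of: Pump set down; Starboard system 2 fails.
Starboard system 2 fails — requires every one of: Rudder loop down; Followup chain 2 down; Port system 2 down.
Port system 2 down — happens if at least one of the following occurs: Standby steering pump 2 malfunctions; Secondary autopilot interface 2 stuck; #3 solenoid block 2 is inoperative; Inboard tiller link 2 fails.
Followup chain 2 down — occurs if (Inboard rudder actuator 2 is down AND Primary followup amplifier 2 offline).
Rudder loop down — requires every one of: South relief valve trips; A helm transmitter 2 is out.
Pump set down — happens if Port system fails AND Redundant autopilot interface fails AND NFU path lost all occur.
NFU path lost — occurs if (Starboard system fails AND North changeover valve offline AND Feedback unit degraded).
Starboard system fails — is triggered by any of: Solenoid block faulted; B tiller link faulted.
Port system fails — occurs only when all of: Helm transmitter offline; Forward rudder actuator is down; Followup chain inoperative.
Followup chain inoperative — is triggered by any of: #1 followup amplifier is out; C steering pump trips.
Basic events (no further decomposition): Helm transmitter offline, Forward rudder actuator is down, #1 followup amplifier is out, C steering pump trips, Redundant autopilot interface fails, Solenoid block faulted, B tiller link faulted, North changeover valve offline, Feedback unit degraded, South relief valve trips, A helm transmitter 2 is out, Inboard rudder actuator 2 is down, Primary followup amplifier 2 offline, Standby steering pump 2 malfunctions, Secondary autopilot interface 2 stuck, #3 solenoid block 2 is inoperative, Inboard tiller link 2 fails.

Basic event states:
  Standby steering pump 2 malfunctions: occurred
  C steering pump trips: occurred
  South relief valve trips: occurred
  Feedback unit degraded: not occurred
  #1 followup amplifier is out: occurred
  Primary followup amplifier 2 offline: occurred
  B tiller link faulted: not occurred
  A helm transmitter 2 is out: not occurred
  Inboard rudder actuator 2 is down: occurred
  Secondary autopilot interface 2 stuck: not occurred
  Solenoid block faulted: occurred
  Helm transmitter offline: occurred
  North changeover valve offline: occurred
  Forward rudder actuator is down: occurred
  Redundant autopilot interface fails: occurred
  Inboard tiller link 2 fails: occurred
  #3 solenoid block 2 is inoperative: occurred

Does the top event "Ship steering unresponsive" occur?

Followup chain inoperative [OR]: #1 followup amplifier is out=occurs, C steering pump trips=occurs → at least one input occurs → occurs.
Port system fails [AND]: Helm transmitter offline=occurs, Forward rudder actuator is down=occurs, Followup chain inoperative=occurs → all inputs occur → occurs.
Starboard system fails [OR]: Solenoid block faulted=occurs, B tiller link faulted=not → at least one input occurs → occurs.
NFU path lost [AND]: Starboard system fails=occurs, North changeover valve offline=occurs, Feedback unit degraded=not → not all inputs occur → does not occur.
Pump set down [AND]: Port system fails=occurs, Redundant autopilot interface fails=occurs, NFU path lost=not → not all inputs occur → does not occur.
Rudder loop down [AND]: South relief valve trips=occurs, A helm transmitter 2 is out=not → not all inputs occur → does not occur.
Followup chain 2 down [AND]: Inboard rudder actuator 2 is down=occurs, Primary followup amplifier 2 offline=occurs → all inputs occur → occurs.
Port system 2 down [OR]: Standby steering pump 2 malfunctions=occurs, Secondary autopilot interface 2 stuck=not, #3 solenoid block 2 is inoperative=occurs, Inboard tiller link 2 fails=occurs → at least one input occurs → occurs.
Starboard system 2 fails [AND]: Rudder loop down=not, Followup chain 2 down=occurs, Port system 2 down=occurs → not all inputs occur → does not occur.
Ship steering unresponsive [OR]: Pump set down=not, Starboard system 2 fails=not → no input occurs → does not occur.

No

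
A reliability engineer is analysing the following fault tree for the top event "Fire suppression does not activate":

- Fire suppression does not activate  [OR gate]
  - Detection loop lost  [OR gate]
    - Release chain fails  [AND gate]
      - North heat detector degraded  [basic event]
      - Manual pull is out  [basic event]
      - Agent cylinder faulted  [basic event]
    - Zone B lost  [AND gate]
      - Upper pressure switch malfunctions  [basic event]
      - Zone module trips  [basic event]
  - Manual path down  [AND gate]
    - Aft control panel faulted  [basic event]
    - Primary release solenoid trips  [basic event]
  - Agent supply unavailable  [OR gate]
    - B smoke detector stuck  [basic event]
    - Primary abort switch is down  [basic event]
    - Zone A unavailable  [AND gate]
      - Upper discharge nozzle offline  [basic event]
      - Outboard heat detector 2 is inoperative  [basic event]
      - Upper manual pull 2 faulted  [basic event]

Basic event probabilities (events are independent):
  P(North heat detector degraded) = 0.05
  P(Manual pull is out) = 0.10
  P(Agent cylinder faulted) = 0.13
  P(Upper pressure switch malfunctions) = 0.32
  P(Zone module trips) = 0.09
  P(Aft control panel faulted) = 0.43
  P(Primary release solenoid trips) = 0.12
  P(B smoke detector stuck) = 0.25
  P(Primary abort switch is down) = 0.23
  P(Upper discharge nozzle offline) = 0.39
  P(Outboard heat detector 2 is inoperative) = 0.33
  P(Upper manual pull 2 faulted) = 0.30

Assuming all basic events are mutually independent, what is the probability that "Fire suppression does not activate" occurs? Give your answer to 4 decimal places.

0.4889

P(Release chain fails) [AND] = 0.05 × 0.10 × 0.13 = 0.000650
P(Zone B lost) [AND] = 0.32 × 0.09 = 0.028800
P(Detection loop lost) [OR] = 1 − (1−0.000650) × (1−0.028800) = 0.029431
P(Manual path down) [AND] = 0.43 × 0.12 = 0.051600
P(Zone A unavailable) [AND] = 0.39 × 0.33 × 0.30 = 0.038610
P(Agent supply unavailable) [OR] = 1 − (1−0.25) × (1−0.23) × (1−0.038610) = 0.444797
P(Fire suppression does not activate) [OR] = 1 − (1−0.029431) × (1−0.051600) × (1−0.444797) = 0.488943
Rounded to 4 decimal places: P(Fire suppression does not activate) ≈ 0.4889.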